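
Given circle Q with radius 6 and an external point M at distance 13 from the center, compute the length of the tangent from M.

tangent = √(d² - r²) = √(13² - 6²) = √(169 - 36) = √133 = sqrt(133)

sqrt(133)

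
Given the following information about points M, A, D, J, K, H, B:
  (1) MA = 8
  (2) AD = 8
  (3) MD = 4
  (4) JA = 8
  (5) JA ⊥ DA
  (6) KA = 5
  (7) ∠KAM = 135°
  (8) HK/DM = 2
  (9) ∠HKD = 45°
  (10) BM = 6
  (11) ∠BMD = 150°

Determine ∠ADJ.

Step 1: By the law of cosines on triangle DAJ: DJ² = 8² + 8² − 2·8·8·cos(90°) = 128, so DJ = 8·√2.
Step 2: By the inverse law of cosines on triangle ADJ: cos(∠ADJ) = (8² + (8·√2)² − 8²) / (2·8·8·√2) = 128/181.02 = 0.7071, so ∠ADJ = 45°.

Therefore, the measure of angle ∠ADJ = 45°.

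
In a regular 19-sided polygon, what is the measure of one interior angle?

Each interior angle of a regular n-gon is (n - 2) * 180 / n.
For n = 19: (19 - 2) * 180 / 19 = 3060/19 = 3060/19 degrees.

3060/19 degrees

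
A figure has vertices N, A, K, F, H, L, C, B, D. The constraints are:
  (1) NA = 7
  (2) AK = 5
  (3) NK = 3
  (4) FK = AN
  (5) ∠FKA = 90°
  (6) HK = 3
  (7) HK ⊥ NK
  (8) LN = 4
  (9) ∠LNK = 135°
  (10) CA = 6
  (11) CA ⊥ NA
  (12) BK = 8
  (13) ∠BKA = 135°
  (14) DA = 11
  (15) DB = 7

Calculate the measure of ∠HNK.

Step 1: By the law of cosines on triangle NKH: NH² = 3² + 3² − 2·3·3·cos(90°) = 18, so NH = 3·√2.
Step 2: By the inverse law of cosines on triangle HNK: cos(∠HNK) = ((3·√2)² + 3² − 3²) / (2·3·√2·3) = 18/25.46 = 0.7071, so ∠HNK = 45°.

Therefore, the measure of angle ∠HNK = 45°.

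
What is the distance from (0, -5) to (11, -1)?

The horizontal distance is |11 - 0| = 11 and the vertical distance is |-1 - -5| = 4.
By the Pythagorean theorem, d = sqrt(11^2 + 4^2) = sqrt(137).

sqrt(137)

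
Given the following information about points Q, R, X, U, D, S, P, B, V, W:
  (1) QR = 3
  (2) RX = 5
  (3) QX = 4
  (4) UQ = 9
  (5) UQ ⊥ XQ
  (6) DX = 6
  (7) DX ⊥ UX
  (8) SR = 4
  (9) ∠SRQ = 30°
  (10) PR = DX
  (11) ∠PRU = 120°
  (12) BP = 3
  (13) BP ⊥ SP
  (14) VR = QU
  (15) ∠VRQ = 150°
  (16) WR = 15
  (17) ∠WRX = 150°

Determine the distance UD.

Step 1: By the law of cosines on triangle UQX: UX² = 9² + 4² − 2·9·4·cos(90°) = 97, so UX = √97.
Step 2: By the law of cosines on triangle UXD: UD² = √97² + 6² − 2·√97·6·cos(90°) = 133, so UD = √133.

Therefore, the length of UD = √133.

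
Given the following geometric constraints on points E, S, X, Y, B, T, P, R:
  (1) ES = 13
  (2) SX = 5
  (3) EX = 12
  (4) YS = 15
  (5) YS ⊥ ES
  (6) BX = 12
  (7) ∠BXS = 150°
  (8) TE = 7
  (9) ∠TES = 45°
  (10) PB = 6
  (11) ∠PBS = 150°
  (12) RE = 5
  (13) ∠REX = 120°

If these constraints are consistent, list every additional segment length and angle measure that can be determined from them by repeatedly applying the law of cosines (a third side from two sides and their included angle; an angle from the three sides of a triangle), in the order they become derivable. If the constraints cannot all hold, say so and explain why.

The constraints are consistent. Derivable facts, in order:
After 1 step:
- EY ≈ 19.85
- SB ≈ 16.52
- ST ≈ 9.45
- XR ≈ 15.13
- ∠ESX = 67.38°
- ∠EXS = 90°
- ∠SEX = 22.62°
After 2 steps:
- SP ≈ 21.92
- ∠BSX = 21.3°
- ∠ERX = 43.37°
- ∠EST = 31.59°
- ∠ETS = 103.41°
- ∠EXR = 16.63°
- ∠EYS = 40.91°
- ∠SBX = 8.7°
- ∠SEY = 49.09°
After 3 steps:
- ∠BPS = 22.13°
- ∠BSP = 7.87°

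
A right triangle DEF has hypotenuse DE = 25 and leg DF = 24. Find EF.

EF = sqrt(25^2 - 24^2) = sqrt(49) = 7

7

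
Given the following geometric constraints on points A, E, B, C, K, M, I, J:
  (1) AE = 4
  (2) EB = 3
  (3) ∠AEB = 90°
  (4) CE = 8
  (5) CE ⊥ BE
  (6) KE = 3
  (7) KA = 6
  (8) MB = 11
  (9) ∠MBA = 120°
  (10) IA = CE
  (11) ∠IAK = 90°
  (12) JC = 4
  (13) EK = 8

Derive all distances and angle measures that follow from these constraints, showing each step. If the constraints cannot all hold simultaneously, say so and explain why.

These constraints are not satisfiable: (6) KE = 3 and (13) EK = 8 assign two different lengths to the same segment. No planar figure meets all of them, so nothing further can be derived.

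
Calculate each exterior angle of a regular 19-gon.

Each exterior angle of a regular n-gon is 360 / n.
For n = 19: 360 / 19 = 360/19 degrees.

360/19 degrees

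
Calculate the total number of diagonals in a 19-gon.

Each of the 19 vertices connects to 16 non-adjacent vertices via diagonals.
Total connections = 19 × 16 = 304, but each diagonal is counted twice.
Number of diagonals = 304 / 2 = 152.

152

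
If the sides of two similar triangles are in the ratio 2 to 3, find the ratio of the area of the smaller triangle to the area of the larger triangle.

Area scales with the square of linear dimensions. If every length is multiplied by 2/3, then the area is multiplied by (2/3)^2 = 4/9.
The area ratio is 4:9.

4:9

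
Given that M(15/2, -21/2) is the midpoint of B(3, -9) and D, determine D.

Using the midpoint formula: M = ((x1 + x2)/2, (y1 + y2)/2)
We know M = (15/2, -21/2) and B = (3, -9)
For x: 15/2 = (3 + x2)/2, so x2 = 2*15/2 - 3 = 12
For y: -21/2 = (-9 + y2)/2, so y2 = 2*-21/2 - -9 = -12
D = (12, -12)

(12, -12)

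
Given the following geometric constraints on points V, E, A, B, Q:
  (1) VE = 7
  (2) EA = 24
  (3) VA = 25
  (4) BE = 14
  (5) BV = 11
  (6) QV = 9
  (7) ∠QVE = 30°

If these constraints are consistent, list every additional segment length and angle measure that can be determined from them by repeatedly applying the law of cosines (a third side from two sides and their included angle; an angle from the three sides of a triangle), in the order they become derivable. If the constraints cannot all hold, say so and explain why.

The constraints are consistent. Derivable facts, in order:
After 1 step:
- EQ ≈ 4.57
- ∠AEV = 90°
- ∠AVE = 73.74°
- ∠BEV = 50.75°
- ∠BVE = 99.72°
- ∠EAV = 16.26°
- ∠EBV = 29.53°
After 2 steps:
- ∠EQV = 49.99°
- ∠QEV = 100.01°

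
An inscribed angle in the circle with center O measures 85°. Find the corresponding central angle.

By the inscribed angle theorem, the central angle is twice the inscribed angle.
Central angle = 2 × 85° = 170°

170°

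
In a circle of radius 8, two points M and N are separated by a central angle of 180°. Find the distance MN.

Drop a perpendicular from the center to the chord, bisecting both the chord and the central angle.
Each half-chord = r sin(θ/2) = 8 sin(90°).
The full chord = 2 × 8 × sin(90°) = 16.

16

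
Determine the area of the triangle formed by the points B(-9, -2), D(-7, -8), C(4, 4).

Shoelace: Area = (1/2)|-9(-8-4) + -7(4--2) + 4(-2--8)| = (1/2)(90) = 45

45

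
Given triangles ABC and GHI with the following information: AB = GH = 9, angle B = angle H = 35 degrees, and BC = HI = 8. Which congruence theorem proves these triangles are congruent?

Consider the given information: AB = GH = 9, angle B = angle H = 35 degrees, and BC = HI = 8
This is not AAS or HL: AAS requires two angles and a non-included side. HL only applies to right triangles with matching hypotenuse and leg.
The correct criterion is SAS. Two pairs of corresponding sides and the included angle are equal (Side-Angle-Side).

SAS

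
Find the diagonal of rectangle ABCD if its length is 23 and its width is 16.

Using the Pythagorean theorem:
d² = 23² + 16² = 529 + 256 = 785
d = sqrt(785)

sqrt(785)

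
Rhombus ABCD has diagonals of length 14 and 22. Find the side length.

The diagonals of a rhombus bisect each other at right angles.
Half-diagonals: 14/2 = 7 and 22/2 = 11
side = sqrt(7^2 + 11^2)
side = sqrt(49 + 121)
side = sqrt(170)

sqrt(170)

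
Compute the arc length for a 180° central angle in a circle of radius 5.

The full circumference is 2πr = 2π(5) = 10*pi.
The arc spans 180° out of 360°, which is a fraction of 1/2.
Arc length = 10*pi × 1/2 = 5*pi.

5*pi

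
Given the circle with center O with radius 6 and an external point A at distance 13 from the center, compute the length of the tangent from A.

tangent = √(d² - r²) = √(13² - 6²) = √(169 - 36) = √133 = sqrt(133)

sqrt(133)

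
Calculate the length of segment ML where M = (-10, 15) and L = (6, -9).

d = sqrt((16)^2 + (-24)^2) = sqrt(832) = 8*sqrt(13)

8*sqrt(13)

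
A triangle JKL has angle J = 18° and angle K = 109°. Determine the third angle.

angle L = 180 - 18 - 109 = 53 degrees.

53 degrees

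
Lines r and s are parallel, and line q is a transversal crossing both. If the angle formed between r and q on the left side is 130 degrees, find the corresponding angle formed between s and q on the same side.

When a transversal crosses parallel lines, angles in the same position at each intersection are called corresponding angles.
These are always equal, so the answer is 130 degrees.

130 degrees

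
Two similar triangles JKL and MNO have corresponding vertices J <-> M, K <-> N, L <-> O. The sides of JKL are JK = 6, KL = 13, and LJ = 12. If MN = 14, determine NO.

Since the triangles are similar, the ratio of corresponding sides is constant.
Scale factor k = MN / JK = 14 / 6 = 7/3
NO = k * KL = 7/3 * 13 = 91/3

91/3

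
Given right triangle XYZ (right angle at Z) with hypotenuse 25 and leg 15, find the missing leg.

YZ = sqrt(25^2 - 15^2) = sqrt(400) = 20

20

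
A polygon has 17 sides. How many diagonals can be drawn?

Total line segments between 17 vertices = C(17,2) = 136.
Subtract the 17 sides: 136 - 17 = 119 diagonals.

119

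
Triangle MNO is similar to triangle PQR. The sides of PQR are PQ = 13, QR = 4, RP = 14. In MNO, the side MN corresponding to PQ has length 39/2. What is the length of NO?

Similar triangles have proportional sides. Setting up the proportion:
MN / PQ = NO / QR
39/2 / 13 = NO / 4
NO = 4 * 39/2 / 13 = 6.

6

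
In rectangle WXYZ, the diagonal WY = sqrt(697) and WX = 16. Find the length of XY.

The diagonal of a rectangle forms a right triangle with the two sides.
Rearranging the Pythagorean theorem: missing side = sqrt(d^2 - known^2).
= sqrt(697 - 256) = sqrt(441) = 21.

21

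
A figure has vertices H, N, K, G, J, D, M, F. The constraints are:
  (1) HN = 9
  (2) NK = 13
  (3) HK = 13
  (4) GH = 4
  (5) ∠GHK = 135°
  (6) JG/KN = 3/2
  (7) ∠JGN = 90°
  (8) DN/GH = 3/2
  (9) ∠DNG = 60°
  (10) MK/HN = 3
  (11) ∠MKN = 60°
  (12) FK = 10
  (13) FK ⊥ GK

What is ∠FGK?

Step 1: By the law of cosines on triangle GHK: GK² = 4² + 13² − 2·4·13·cos(135°) = 258.54, so GK ≈ 16.08.
Step 2: By the law of cosines on triangle GKF: GF² = 16.08² + 10² − 2·16.08·10·cos(90°) = 358.54, so GF ≈ 18.94.
Step 3: By the inverse law of cosines on triangle FGK: cos(∠FGK) = (18.94² + 16.08² − 10²) / (2·18.94·16.08) = 517.08/608.92 = 0.8492, so ∠FGK = 31.88°.

Therefore, the measure of angle ∠FGK = 31.88°.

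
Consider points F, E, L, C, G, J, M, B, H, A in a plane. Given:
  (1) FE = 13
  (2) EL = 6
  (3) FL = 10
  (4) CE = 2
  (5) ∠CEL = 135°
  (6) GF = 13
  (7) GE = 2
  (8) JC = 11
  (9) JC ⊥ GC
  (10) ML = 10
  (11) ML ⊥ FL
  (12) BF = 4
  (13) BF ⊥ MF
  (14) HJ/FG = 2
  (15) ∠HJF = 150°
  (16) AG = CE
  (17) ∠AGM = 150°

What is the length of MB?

Step 1: By the law of cosines on triangle FLM: FM² = 10² + 10² − 2·10·10·cos(90°) = 200, so FM = 10·√2.
Step 2: By the law of cosines on triangle MFB: MB² = (10·√2)² + 4² − 2·10·√2·4·cos(90°) = 216, so MB = 6·√6.

Therefore, the length of MB = 6·√6.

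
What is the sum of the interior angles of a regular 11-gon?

The sum of interior angles of an n-sided polygon is (n - 2) * 180.
For n = 11: (11 - 2) * 180 = 9 * 180 = 1620 degrees.

1620 degrees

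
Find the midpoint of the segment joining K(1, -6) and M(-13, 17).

M = ((x₁ + x₂)/2, (y₁ + y₂)/2)
= ((1 + -13)/2, (-6 + 17)/2)
= (-12/2, 11/2) = (-6, 11/2)

(-6, 11/2)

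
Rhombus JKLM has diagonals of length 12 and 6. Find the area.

The diagonals of a rhombus divide it into four right triangles.
Each triangle has legs 12/ 2 = 6 and 6/2 = 3, so each has area (1/2)*6*3 = 9.
Four such triangles give total area = (d1 * d2) / 2 = 36.

36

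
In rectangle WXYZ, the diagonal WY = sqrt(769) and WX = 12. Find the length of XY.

b = sqrt(d^2 - a^2) = sqrt(769 - 144) = sqrt(625) = 25

25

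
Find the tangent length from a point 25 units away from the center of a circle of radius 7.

The tangent, radius, and line from the external point to the center form a right triangle.
The right angle is where the tangent meets the radius.
By the Pythagorean theorem: tangent² + 7² = 25²
tangent² = 625 - 49 = 576
tangent = 24

24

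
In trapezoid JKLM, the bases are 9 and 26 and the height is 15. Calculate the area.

Area = (9 + 26) * 15 / 2 = 525 / 2 = 525/2

525/2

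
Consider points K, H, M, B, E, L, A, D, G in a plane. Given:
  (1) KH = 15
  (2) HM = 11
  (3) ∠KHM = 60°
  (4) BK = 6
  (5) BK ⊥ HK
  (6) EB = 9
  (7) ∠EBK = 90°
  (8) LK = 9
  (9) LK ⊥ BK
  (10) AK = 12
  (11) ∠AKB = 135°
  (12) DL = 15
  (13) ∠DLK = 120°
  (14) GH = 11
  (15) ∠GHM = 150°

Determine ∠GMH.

Step 1: By the law of cosines on triangle MHG: MG² = 11² + 11² − 2·11·11·cos(150°) = 451.58, so MG ≈ 21.25.
Step 2: By the inverse law of cosines on triangle GMH: cos(∠GMH) = (21.25² + 11² − 11²) / (2·21.25·11) = 451.58/467.51 = 0.9659, so ∠GMH = 15°.

Therefore, the measure of angle ∠GMH = 15°.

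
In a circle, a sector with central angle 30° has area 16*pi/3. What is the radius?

The sector covers 30°/360° = 1/12 of the full circle.
Full circle area = 16*pi/3 / 1/12 = 64*pi.
Since full area = πr², we get r² = 64*pi/π = 64, so r = 8.

8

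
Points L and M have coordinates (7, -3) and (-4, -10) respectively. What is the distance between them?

d = sqrt((-11)^2 + (-7)^2) = sqrt(170)

sqrt(170)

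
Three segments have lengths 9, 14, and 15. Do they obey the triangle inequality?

Check all three triangle inequalities:
9 + 14 = 23 > 15 ✓
9 + 15 = 24 > 14 ✓
14 + 15 = 29 > 9 ✓
All conditions hold, so these sides form a valid triangle.

Yes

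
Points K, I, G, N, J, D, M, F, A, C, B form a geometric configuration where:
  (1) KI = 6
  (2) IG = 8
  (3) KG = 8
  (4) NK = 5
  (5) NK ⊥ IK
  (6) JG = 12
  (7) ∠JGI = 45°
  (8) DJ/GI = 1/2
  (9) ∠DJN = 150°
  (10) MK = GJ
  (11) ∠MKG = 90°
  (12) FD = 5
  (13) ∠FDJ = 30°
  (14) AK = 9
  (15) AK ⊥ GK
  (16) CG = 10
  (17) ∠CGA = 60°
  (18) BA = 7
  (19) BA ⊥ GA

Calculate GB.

Step 1: By the law of cosines on triangle GKA: GA² = 8² + 9² − 2·8·9·cos(90°) = 145, so GA = √145.
Step 2: By the law of cosines on triangle GAB: GB² = √145² + 7² − 2·√145·7·cos(90°) = 194, so GB = √194.

Therefore, the length of GB = √194.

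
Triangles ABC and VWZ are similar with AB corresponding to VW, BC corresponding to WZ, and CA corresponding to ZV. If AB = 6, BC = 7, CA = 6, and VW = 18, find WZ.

Since the triangles are similar, the ratio of corresponding sides is constant.
Scale factor k = VW / AB = 18 / 6 = 3
WZ = k * BC = 3 * 7 = 21

21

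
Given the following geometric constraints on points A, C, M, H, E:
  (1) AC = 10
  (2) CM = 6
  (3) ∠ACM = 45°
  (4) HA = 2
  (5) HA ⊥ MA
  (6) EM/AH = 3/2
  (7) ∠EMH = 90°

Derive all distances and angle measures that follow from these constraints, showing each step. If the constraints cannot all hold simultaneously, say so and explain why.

The constraints are consistent.

From the given relations:
  EM = 3/2·AH = 3/2·2 = 3

Step 1: From AC = 10, CM = 6, and ∠ACM = 45°, by the law of cosines:
  AM² = AC² + CM² - 2·AC·CM·cos(45°) = 100 + 36 - 84.85 = 51.15
  AM ≈ 7.15

Step 2: From MA = 7.15, AH = 2, and ∠MAH = 90°, by the law of cosines:
  MH² = MA² + AH² - 2·MA·AH·cos(90°) = 51.15 + 4 - 0 = 55.15
  MH ≈ 7.43

Step 3: From AC = 10, AM = 7.15, CM = 6, by the inverse law of cosines:
  cos(∠CAM) = (AC² + AM² - CM²) / (2·AC·AM)
  ∠CAM = 36.39°

Step 4: From MA = 7.15, MC = 6, AC = 10, by the inverse law of cosines:
  cos(∠AMC) = (MA² + MC² - AC²) / (2·MA·MC)
  ∠AMC = 98.61°

Step 5: From HM = 7.43, ME = 3, and ∠HME = 90°, by the law of cosines:
  HE² = HM² + ME² - 2·HM·ME·cos(90°) = 55.15 + 9 - 0 = 64.15
  HE ≈ 8.01

Step 6: From MA = 7.15, MH = 7.43, AH = 2, by the inverse law of cosines:
  cos(∠AMH) = (MA² + MH² - AH²) / (2·MA·MH)
  ∠AMH = 15.62°

Step 7: From HA = 2, HM = 7.43, AM = 7.15, by the inverse law of cosines:
  cos(∠AHM) = (HA² + HM² - AM²) / (2·HA·HM)
  ∠AHM = 74.38°

Step 8: From HE = 8.01, HM = 7.43, EM = 3, by the inverse law of cosines:
  cos(∠EHM) = (HE² + HM² - EM²) / (2·HE·HM)
  ∠EHM = 22°

Step 9: From EH = 8.01, EM = 3, HM = 7.43, by the inverse law of cosines:
  cos(∠HEM) = (EH² + EM² - HM²) / (2·EH·EM)
  ∠HEM = 68°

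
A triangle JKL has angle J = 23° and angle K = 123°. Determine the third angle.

The interior angles sum to 180°: angle L = 180 - 23 - 123 = 34°.
The triangle is obtuse (angles 23°, 123°, 34°).

34 degrees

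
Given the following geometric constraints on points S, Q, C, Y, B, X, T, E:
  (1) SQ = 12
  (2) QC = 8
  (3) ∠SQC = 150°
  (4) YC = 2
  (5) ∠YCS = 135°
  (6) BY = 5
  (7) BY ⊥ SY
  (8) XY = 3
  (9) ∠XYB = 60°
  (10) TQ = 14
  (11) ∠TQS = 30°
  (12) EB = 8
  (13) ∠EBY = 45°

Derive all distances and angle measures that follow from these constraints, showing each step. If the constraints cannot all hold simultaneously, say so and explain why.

The constraints are consistent.

Step 1: From SQ = 12, QC = 8, and ∠SQC = 150°, by the law of cosines:
  SC² = SQ² + QC² - 2·SQ·QC·cos(150°) = 144 + 64 + 166.3 = 374.3
  SC ≈ 19.35

Step 2: From SQ = 12, QT = 14, and ∠SQT = 30°, by the law of cosines:
  ST² = SQ² + QT² - 2·SQ·QT·cos(30°) = 144 + 196 - 291 = 49.02
  ST ≈ 7

Step 3: From YB = 5, BE = 8, and ∠YBE = 45°, by the law of cosines:
  YE² = YB² + BE² - 2·YB·BE·cos(45°) = 25 + 64 - 56.57 = 32.43
  YE ≈ 5.69

Step 4: From BY = 5, YX = 3, and ∠BYX = 60°, by the law of cosines:
  BX² = BY² + YX² - 2·BY·YX·cos(60°) = 25 + 9 - 15 = 19
  BX = √19

Step 5: From SC = 19.35, CY = 2, and ∠SCY = 135°, by the law of cosines:
  SY² = SC² + CY² - 2·SC·CY·cos(135°) = 374.3 + 4 + 54.72 = 433
  SY ≈ 20.81

Step 6: From SC = 19.35, SQ = 12, CQ = 8, by the inverse law of cosines:
  cos(∠CSQ) = (SC² + SQ² - CQ²) / (2·SC·SQ)
  ∠CSQ = 11.93°

Step 7: From SQ = 12, ST = 7, QT = 14, by the inverse law of cosines:
  cos(∠QST) = (SQ² + ST² - QT²) / (2·SQ·ST)
  ∠QST = 91.02°

Step 8: From CQ = 8, CS = 19.35, QS = 12, by the inverse law of cosines:
  cos(∠QCS) = (CQ² + CS² - QS²) / (2·CQ·CS)
  ∠QCS = 18.07°

Step 9: From YB = 5, YE = 5.69, BE = 8, by the inverse law of cosines:
  cos(∠BYE) = (YB² + YE² - BE²) / (2·YB·YE)
  ∠BYE = 96.62°

Step 10: From BX = √19, BY = 5, XY = 3, by the inverse law of cosines:
  cos(∠XBY) = (BX² + BY² - XY²) / (2·BX·BY)
  ∠XBY = 36.59°

Step 11: From XB = √19, XY = 3, BY = 5, by the inverse law of cosines:
  cos(∠BXY) = (XB² + XY² - BY²) / (2·XB·XY)
  ∠BXY = 83.41°

Step 12: From TQ = 14, TS = 7, QS = 12, by the inverse law of cosines:
  cos(∠QTS) = (TQ² + TS² - QS²) / (2·TQ·TS)
  ∠QTS = 58.98°

Step 13: From EB = 8, EY = 5.69, BY = 5, by the inverse law of cosines:
  cos(∠BEY) = (EB² + EY² - BY²) / (2·EB·EY)
  ∠BEY = 38.38°

Step 14: From SY = 20.81, YB = 5, and ∠SYB = 90°, by the law of cosines:
  SB² = SY² + YB² - 2·SY·YB·cos(90°) = 433 + 25 - 0 = 458
  SB ≈ 21.4

Step 15: From SC = 19.35, SY = 20.81, CY = 2, by the inverse law of cosines:
  cos(∠CSY) = (SC² + SY² - CY²) / (2·SC·SY)
  ∠CSY = 3.9°

Step 16: From YC = 2, YS = 20.81, CS = 19.35, by the inverse law of cosines:
  cos(∠CYS) = (YC² + YS² - CS²) / (2·YC·YS)
  ∠CYS = 41.1°

Step 17: From SB = 21.4, SY = 20.81, BY = 5, by the inverse law of cosines:
  cos(∠BSY) = (SB² + SY² - BY²) / (2·SB·SY)
  ∠BSY = 13.51°

Step 18: From BS = 21.4, BY = 5, SY = 20.81, by the inverse law of cosines:
  cos(∠SBY) = (BS² + BY² - SY²) / (2·BS·BY)
  ∠SBY = 76.49°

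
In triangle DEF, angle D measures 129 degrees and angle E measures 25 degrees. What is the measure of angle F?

By the triangle angle sum property, the three interior angles of any triangle add up to 180°.
We know angle D = 129° and angle E = 25°, so their sum is 154°.
Therefore angle F = 180° - 154° = 26°.

26 degrees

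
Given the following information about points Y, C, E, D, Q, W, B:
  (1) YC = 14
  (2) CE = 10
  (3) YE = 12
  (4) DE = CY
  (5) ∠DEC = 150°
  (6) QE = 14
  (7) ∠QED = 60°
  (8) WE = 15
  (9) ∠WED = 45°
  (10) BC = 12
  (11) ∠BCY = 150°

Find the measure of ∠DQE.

From the given relations: DE = CY = 14.
Step 1: By the law of cosines on triangle QED: QD² = 14² + 14² − 2·14·14·cos(60°) = 196, so QD = 14.
Step 2: By the inverse law of cosines on triangle DQE: cos(∠DQE) = (14² + 14² − 14²) / (2·14·14) = 196/392 = 0.5, so ∠DQE = 60°.

Therefore, the measure of angle ∠DQE = 60°.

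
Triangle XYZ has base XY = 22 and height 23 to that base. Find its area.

Area = (1/2) * base * height
Area = (1/2) * 22 * 23
Area = 253

253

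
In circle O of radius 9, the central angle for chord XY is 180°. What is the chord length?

Drop a perpendicular from the center to the chord, bisecting both the chord and the central angle.
Each half-chord = r sin(θ/2) = 9 sin(90°).
The full chord = 2 × 9 × sin(90°) = 18.

18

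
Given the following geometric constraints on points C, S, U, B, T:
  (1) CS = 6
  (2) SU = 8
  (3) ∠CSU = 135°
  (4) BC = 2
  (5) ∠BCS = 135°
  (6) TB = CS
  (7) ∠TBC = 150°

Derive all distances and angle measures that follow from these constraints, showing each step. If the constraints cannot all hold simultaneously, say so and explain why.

The constraints are consistent.

From the given relations:
  TB = CS = 6

Step 1: From CS = 6, SU = 8, and ∠CSU = 135°, by the law of cosines:
  CU² = CS² + SU² - 2·CS·SU·cos(135°) = 36 + 64 + 67.88 = 167.9
  CU ≈ 12.96

Step 2: From CB = 2, BT = 6, and ∠CBT = 150°, by the law of cosines:
  CT² = CB² + BT² - 2·CB·BT·cos(150°) = 4 + 36 + 20.78 = 60.78
  CT ≈ 7.8

Step 3: From SC = 6, CB = 2, and ∠SCB = 135°, by the law of cosines:
  SB² = SC² + CB² - 2·SC·CB·cos(135°) = 36 + 4 + 16.97 = 56.97
  SB ≈ 7.55

Step 4: From CB = 2, CT = 7.8, BT = 6, by the inverse law of cosines:
  cos(∠BCT) = (CB² + CT² - BT²) / (2·CB·CT)
  ∠BCT = 22.63°

Step 5: From CS = 6, CU = 12.96, SU = 8, by the inverse law of cosines:
  cos(∠SCU) = (CS² + CU² - SU²) / (2·CS·CU)
  ∠SCU = 25.89°

Step 6: From SB = 7.55, SC = 6, BC = 2, by the inverse law of cosines:
  cos(∠BSC) = (SB² + SC² - BC²) / (2·SB·SC)
  ∠BSC = 10.8°

Step 7: From UC = 12.96, US = 8, CS = 6, by the inverse law of cosines:
  cos(∠CUS) = (UC² + US² - CS²) / (2·UC·US)
  ∠CUS = 19.11°

Step 8: From BC = 2, BS = 7.55, CS = 6, by the inverse law of cosines:
  cos(∠CBS) = (BC² + BS² - CS²) / (2·BC·BS)
  ∠CBS = 34.2°

Step 9: From TB = 6, TC = 7.8, BC = 2, by the inverse law of cosines:
  cos(∠BTC) = (TB² + TC² - BC²) / (2·TB·TC)
  ∠BTC = 7.37°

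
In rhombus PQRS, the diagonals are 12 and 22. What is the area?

Area of a rhombus = (d1 * d2) / 2
Area = (12 * 22) / 2
Area = 264 / 2
Area = 132

132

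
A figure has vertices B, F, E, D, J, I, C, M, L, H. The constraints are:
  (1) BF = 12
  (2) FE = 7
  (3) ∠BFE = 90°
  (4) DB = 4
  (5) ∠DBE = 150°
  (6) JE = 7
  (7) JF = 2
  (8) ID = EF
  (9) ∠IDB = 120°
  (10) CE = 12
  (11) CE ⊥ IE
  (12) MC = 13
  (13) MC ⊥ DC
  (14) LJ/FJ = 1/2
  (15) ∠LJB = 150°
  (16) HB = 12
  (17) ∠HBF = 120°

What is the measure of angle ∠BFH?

Step 1: By the law of cosines on triangle FBH: FH² = 12² + 12² − 2·12·12·cos(120°) = 432, so FH = 12·√3.
Step 2: By the inverse law of cosines on triangle BFH: cos(∠BFH) = (12² + (12·√3)² − 12²) / (2·12·12·√3) = 432/498.83 = 0.866, so ∠BFH = 30°.

Therefore, the measure of angle ∠BFH = 30°.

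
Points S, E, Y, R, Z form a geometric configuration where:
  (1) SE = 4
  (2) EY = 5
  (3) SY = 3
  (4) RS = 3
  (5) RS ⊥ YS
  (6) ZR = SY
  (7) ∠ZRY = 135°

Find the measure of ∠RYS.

Step 1: By the law of cosines on triangle YSR: YR² = 3² + 3² − 2·3·3·cos(90°) = 18, so YR = 3·√2.
Step 2: By the inverse law of cosines on triangle RYS: cos(∠RYS) = ((3·√2)² + 3² − 3²) / (2·3·√2·3) = 18/25.46 = 0.7071, so ∠RYS = 45°.

Therefore, the measure of angle ∠RYS = 45°.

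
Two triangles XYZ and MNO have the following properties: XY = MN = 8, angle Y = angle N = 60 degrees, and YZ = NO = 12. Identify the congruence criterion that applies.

The given information matches SAS: Two pairs of corresponding sides and the included angle are equal (Side-Angle-Side).

SAS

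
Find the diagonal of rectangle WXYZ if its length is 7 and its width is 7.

d = sqrt(7^2 + 7^2) = sqrt(98) = 7*sqrt(2)

7*sqrt(2)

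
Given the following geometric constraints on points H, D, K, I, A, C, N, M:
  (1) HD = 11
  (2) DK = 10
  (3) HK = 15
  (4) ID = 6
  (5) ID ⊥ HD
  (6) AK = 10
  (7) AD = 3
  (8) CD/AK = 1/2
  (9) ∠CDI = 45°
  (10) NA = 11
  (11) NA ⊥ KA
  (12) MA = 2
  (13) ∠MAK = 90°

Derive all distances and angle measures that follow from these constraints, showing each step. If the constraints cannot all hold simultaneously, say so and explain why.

The constraints are consistent.

From the given relations:
  CD = 1/2·AK = 1/2·10 = 5

Step 1: From HD = 11, DI = 6, and ∠HDI = 90°, by the law of cosines:
  HI² = HD² + DI² - 2·HD·DI·cos(90°) = 121 + 36 - 0 = 157
  HI = √157

Step 2: From KA = 10, AN = 11, and ∠KAN = 90°, by the law of cosines:
  KN² = KA² + AN² - 2·KA·AN·cos(90°) = 100 + 121 - 0 = 221
  KN ≈ 14.87

Step 3: From KA = 10, AM = 2, and ∠KAM = 90°, by the law of cosines:
  KM² = KA² + AM² - 2·KA·AM·cos(90°) = 100 + 4 - 0 = 104
  KM = 2·√26

Step 4: From ID = 6, DC = 5, and ∠IDC = 45°, by the law of cosines:
  IC² = ID² + DC² - 2·ID·DC·cos(45°) = 36 + 25 - 42.43 = 18.57
  IC ≈ 4.31

Step 5: From HD = 11, HK = 15, DK = 10, by the inverse law of cosines:
  cos(∠DHK) = (HD² + HK² - DK²) / (2·HD·HK)
  ∠DHK = 41.8°

Step 6: From DA = 3, DK = 10, AK = 10, by the inverse law of cosines:
  cos(∠ADK) = (DA² + DK² - AK²) / (2·DA·DK)
  ∠ADK = 81.37°

Step 7: From DH = 11, DK = 10, HK = 15, by the inverse law of cosines:
  cos(∠HDK) = (DH² + DK² - HK²) / (2·DH·DK)
  ∠HDK = 91.04°

Step 8: From KA = 10, KD = 10, AD = 3, by the inverse law of cosines:
  cos(∠AKD) = (KA² + KD² - AD²) / (2·KA·KD)
  ∠AKD = 17.25°

Step 9: From KD = 10, KH = 15, DH = 11, by the inverse law of cosines:
  cos(∠DKH) = (KD² + KH² - DH²) / (2·KD·KH)
  ∠DKH = 47.16°

Step 10: From AD = 3, AK = 10, DK = 10, by the inverse law of cosines:
  cos(∠DAK) = (AD² + AK² - DK²) / (2·AD·AK)
  ∠DAK = 81.37°

Step 11: From HD = 11, HI = √157, DI = 6, by the inverse law of cosines:
  cos(∠DHI) = (HD² + HI² - DI²) / (2·HD·HI)
  ∠DHI = 28.61°

Step 12: From KA = 10, KM = 2·√26, AM = 2, by the inverse law of cosines:
  cos(∠AKM) = (KA² + KM² - AM²) / (2·KA·KM)
  ∠AKM = 11.31°

Step 13: From KA = 10, KN = 14.87, AN = 11, by the inverse law of cosines:
  cos(∠AKN) = (KA² + KN² - AN²) / (2·KA·KN)
  ∠AKN = 47.73°

Step 14: From IC = 4.31, ID = 6, CD = 5, by the inverse law of cosines:
  cos(∠CID) = (IC² + ID² - CD²) / (2·IC·ID)
  ∠CID = 55.12°

Step 15: From ID = 6, IH = √157, DH = 11, by the inverse law of cosines:
  cos(∠DIH) = (ID² + IH² - DH²) / (2·ID·IH)
  ∠DIH = 61.39°

Step 16: From CD = 5, CI = 4.31, DI = 6, by the inverse law of cosines:
  cos(∠DCI) = (CD² + CI² - DI²) / (2·CD·CI)
  ∠DCI = 79.88°

Step 17: From NA = 11, NK = 14.87, AK = 10, by the inverse law of cosines:
  cos(∠ANK) = (NA² + NK² - AK²) / (2·NA·NK)
  ∠ANK = 42.27°

Step 18: From MA = 2, MK = 2·√26, AK = 10, by the inverse law of cosines:
  cos(∠AMK) = (MA² + MK² - AK²) / (2·MA·MK)
  ∠AMK = 78.69°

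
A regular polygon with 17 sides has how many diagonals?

The number of diagonals in an n-gon is n(n - 3)/2.
For n = 17: 17(17 - 3)/2 = 17 × 14 / 2 = 119.

119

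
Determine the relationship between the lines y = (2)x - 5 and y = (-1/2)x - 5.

Slope of line 1: m1 = 2
Slope of line 2: m2 = -1/2
Two lines are perpendicular when the product of their slopes is -1 (negative reciprocals).
m1 * m2 = (2) * (-1/2) = -1, confirming perpendicularity.

Perpendicular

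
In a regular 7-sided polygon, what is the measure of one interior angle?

Each interior angle of a regular n-gon is (n - 2) * 180 / n.
For n = 7: (7 - 2) * 180 / 7 = 900/7 = 900/7 degrees.

900/7 degrees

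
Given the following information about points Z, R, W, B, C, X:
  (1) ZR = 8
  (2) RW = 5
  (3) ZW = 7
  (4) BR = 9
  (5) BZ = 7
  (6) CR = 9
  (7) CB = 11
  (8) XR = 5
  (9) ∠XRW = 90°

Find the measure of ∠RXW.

Step 1: By the law of cosines on triangle XRW: XW² = 5² + 5² − 2·5·5·cos(90°) = 50, so XW = 5·√2.
Step 2: By the inverse law of cosines on triangle RXW: cos(∠RXW) = (5² + (5·√2)² − 5²) / (2·5·5·√2) = 50/70.71 = 0.7071, so ∠RXW = 45°.

Therefore, the measure of angle ∠RXW = 45°.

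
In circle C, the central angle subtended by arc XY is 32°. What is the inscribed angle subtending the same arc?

An inscribed angle intercepts an arc from a point on the circle, while the central angle intercepts the same arc from the center.
The inscribed angle is always half the central angle: 32° / 2 = 16°.

16°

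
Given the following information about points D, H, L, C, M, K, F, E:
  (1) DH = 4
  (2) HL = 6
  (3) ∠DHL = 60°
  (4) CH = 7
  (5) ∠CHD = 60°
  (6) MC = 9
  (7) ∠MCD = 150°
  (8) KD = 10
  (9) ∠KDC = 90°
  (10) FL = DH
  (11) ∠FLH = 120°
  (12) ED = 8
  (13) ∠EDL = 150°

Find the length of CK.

Step 1: By the law of cosines on triangle CHD: CD² = 7² + 4² − 2·7·4·cos(60°) = 37, so CD = √37.
Step 2: By the law of cosines on triangle CDK: CK² = √37² + 10² − 2·√37·10·cos(90°) = 137, so CK = √137.

Therefore, the length of CK = √137.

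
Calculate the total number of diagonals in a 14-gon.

The number of diagonals in an n-gon is n(n - 3)/2.
For n = 14: 14(14 - 3)/2 = 14 × 11 / 2 = 77.

77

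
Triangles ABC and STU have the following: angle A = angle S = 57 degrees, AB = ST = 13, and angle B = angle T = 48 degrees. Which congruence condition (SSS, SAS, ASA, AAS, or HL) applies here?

The given information matches ASA: Two pairs of corresponding angles and the included side are equal (Angle-Side-Angle).

ASA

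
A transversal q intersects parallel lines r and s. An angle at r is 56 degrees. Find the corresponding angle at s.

Corresponding angles formed by parallel lines and a transversal are equal.
The given angle is 56 degrees.
The corresponding angle = 56 degrees.

56 degrees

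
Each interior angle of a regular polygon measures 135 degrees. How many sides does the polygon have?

Exterior angle = 180 - 135 = 45. n = 360 / 45 = 8.

8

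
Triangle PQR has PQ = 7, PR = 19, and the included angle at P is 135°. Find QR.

When two sides and the included angle are known, the law of cosines gives the third side.
c^2 = a^2 + b^2 - 2ab cos(C) generalizes the Pythagorean theorem to non-right triangles.
Here: QR^2 = 49 + 361 - 266*(-sqrt(2)/2) = 133*sqrt(2) + 410
QR = sqrt(133*sqrt(2) + 410)

sqrt(133*sqrt(2) + 410)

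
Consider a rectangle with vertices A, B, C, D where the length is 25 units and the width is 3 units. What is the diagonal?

Using the Pythagorean theorem:
d² = 25² + 3² = 625 + 9 = 634
d = sqrt(634)

sqrt(634)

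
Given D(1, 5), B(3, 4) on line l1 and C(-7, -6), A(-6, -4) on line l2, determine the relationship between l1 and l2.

Slope of line 1: m1 = (4 - 5)/(3 - 1) = -1/2 = -1/2
Slope of line 2: m2 = (-4 - -6)/(-6 - -7) = 2/1 = 2
m1 * m2 = -1, so perpendicular.

Perpendicular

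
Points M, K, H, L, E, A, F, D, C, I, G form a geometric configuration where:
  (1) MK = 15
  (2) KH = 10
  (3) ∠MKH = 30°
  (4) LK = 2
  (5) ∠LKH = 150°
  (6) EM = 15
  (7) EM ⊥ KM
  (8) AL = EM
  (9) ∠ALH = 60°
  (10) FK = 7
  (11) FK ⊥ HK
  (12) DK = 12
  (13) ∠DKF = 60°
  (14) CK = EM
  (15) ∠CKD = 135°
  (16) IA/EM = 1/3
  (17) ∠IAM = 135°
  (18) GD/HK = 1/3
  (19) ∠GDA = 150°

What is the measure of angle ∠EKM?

Step 1: By the law of cosines on triangle KME: KE² = 15² + 15² − 2·15·15·cos(90°) = 450, so KE = 15·√2.
Step 2: By the inverse law of cosines on triangle EKM: cos(∠EKM) = ((15·√2)² + 15² − 15²) / (2·15·√2·15) = 450/636.4 = 0.7071, so ∠EKM = 45°.

Therefore, the measure of angle ∠EKM = 45°.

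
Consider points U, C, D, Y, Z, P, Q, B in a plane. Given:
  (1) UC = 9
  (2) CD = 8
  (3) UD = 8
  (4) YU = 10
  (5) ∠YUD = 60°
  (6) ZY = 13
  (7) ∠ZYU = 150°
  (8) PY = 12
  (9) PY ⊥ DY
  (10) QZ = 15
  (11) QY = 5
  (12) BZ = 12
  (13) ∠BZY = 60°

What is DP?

Step 1: By the law of cosines on triangle DUY: DY² = 8² + 10² − 2·8·10·cos(60°) = 84, so DY = 2·√21.
Step 2: By the law of cosines on triangle DYP: DP² = (2·√21)² + 12² − 2·2·√21·12·cos(90°) = 228, so DP = 2·√57.

Therefore, the length of DP = 2·√57.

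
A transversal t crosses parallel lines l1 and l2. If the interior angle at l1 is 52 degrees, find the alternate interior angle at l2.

Alternate interior angles formed by parallel lines and a transversal are equal.
The given angle is 52 degrees.
The alternate interior angle = 52 degrees.

52 degrees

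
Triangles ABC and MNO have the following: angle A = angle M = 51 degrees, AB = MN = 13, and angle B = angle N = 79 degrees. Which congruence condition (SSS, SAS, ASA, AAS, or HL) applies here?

The given information matches ASA: Two pairs of corresponding angles and the included side are equal (Angle-Side-Angle).

ASA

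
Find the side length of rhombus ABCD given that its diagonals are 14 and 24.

The diagonals of a rhombus bisect each other at right angles.
Half-diagonals: 14/2 = 7 and 24/2 = 12
side = sqrt(7^2 + 12^2)
side = sqrt(49 + 144)
side = sqrt(193)

sqrt(193)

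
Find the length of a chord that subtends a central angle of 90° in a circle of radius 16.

Chord length = 2r sin(θ/2)
= 2 × 16 × sin(90°/2)
= 2 × 16 × sin(45°)
= 16*sqrt(2)

16*sqrt(2)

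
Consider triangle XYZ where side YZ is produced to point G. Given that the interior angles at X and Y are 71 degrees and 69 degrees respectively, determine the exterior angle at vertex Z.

By the exterior angle theorem, an exterior angle of a triangle equals the sum of the two remote interior angles.
Exterior angle = angle X + angle Y
Exterior angle = 71 + 69 = 140 degrees

140 degrees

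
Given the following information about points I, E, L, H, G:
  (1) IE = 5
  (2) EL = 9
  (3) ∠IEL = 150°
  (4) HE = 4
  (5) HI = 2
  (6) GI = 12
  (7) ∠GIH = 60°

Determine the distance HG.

Step 1: By the law of cosines on triangle HIG: HG² = 2² + 12² − 2·2·12·cos(60°) = 124, so HG = 2·√31.

Therefore, the length of HG = 2·√31.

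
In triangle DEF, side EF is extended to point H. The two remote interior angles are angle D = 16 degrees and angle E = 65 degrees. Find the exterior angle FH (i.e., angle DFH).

Exterior angle = 16 + 65 = 81 degrees (exterior angle theorem).

81 degrees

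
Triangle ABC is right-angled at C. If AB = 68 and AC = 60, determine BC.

By the Pythagorean theorem: BC^2 = AB^2 - AC^2
BC^2 = 68^2 - 60^2 = 4624 - 3600 = 1024
BC = sqrt(1024) = 32

32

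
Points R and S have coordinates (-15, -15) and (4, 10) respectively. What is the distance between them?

d = sqrt((19)^2 + (25)^2) = sqrt(986)

sqrt(986)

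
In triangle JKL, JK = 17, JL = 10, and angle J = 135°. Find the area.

Area = (1/2)(17)(10) sin(135°) = (1/2)(17)(10)(sqrt(2)/2) = 85*sqrt(2)/2

85*sqrt(2)/2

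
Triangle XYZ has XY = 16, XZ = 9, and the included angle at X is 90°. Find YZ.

The included angle is 90°, so the triangle is right-angled at X. The opposite side YZ is the hypotenuse.
By the Pythagorean theorem: YZ = sqrt(16^2 + 9^2) = sqrt(337) = sqrt(337).

sqrt(337)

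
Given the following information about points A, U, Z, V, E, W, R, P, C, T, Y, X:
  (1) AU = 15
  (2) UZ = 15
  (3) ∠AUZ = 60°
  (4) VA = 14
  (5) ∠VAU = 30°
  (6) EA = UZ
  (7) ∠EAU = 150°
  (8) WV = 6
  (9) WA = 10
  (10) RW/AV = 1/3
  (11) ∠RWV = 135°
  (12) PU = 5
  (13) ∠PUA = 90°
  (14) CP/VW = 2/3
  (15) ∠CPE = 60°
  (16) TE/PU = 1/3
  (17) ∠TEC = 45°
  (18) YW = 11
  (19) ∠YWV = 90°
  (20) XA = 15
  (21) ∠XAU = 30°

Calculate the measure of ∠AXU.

Step 1: By the law of cosines on triangle XAU: XU² = 15² + 15² − 2·15·15·cos(30°) = 60.29, so XU ≈ 7.76.
Step 2: By the inverse law of cosines on triangle AXU: cos(∠AXU) = (15² + 7.76² − 15²) / (2·15·7.76) = 60.29/232.94 = 0.2588, so ∠AXU = 75°.

Therefore, the measure of angle ∠AXU = 75°.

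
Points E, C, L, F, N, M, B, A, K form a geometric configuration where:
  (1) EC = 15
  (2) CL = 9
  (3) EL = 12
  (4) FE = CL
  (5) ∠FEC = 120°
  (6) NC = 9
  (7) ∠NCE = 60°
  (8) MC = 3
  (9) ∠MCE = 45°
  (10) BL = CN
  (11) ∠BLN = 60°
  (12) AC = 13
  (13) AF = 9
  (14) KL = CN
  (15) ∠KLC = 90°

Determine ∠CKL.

From the given relations: KL = CN = 9.
Step 1: By the law of cosines on triangle KLC: KC² = 9² + 9² − 2·9·9·cos(90°) = 162, so KC = 9·√2.
Step 2: By the inverse law of cosines on triangle CKL: cos(∠CKL) = ((9·√2)² + 9² − 9²) / (2·9·√2·9) = 162/229.1 = 0.7071, so ∠CKL = 45°.

Therefore, the measure of angle ∠CKL = 45°.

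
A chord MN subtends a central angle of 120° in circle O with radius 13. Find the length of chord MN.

Chord length = 2r sin(θ/2)
= 2 × 13 × sin(120°/2)
= 2 × 13 × sin(60°)
= 13*sqrt(3)

13*sqrt(3)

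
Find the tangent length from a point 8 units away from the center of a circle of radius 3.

The tangent, radius, and line from the external point to the center form a right triangle.
The right angle is where the tangent meets the radius.
By the Pythagorean theorem: tangent² + 3² = 8²
tangent² = 64 - 9 = 55
tangent = sqrt(55)

sqrt(55)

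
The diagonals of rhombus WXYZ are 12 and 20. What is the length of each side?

In a rhombus, the diagonals bisect each other perpendicularly, creating four congruent right triangles.
Each triangle has legs 6 (half of 12) and 10 (half of 20).
The hypotenuse of each right triangle is a side of the rhombus:
side = sqrt(6^2 + 10^2) = sqrt(136) = 2*sqrt(34)

2*sqrt(34)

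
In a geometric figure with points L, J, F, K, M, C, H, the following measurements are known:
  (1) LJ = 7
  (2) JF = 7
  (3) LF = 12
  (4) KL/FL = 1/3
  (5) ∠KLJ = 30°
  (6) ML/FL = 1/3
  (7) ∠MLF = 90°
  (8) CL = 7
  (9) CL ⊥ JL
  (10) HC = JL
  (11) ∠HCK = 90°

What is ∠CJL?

Step 1: By the law of cosines on triangle JLC: JC² = 7² + 7² − 2·7·7·cos(90°) = 98, so JC = 7·√2.
Step 2: By the inverse law of cosines on triangle CJL: cos(∠CJL) = ((7·√2)² + 7² − 7²) / (2·7·√2·7) = 98/138.59 = 0.7071, so ∠CJL = 45°.

Therefore, the measure of angle ∠CJL = 45°.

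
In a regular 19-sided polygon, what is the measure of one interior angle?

Each interior angle of a regular n-gon is (n - 2) * 180 / n.
For n = 19: (19 - 2) * 180 / 19 = 3060/19 = 3060/19 degrees.

3060/19 degrees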